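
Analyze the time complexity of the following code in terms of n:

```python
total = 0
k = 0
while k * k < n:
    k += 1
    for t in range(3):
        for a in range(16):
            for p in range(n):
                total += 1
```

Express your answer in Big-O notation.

Each loop level contributes: √n × 1 × 1 × n. Multiplying the contributions gives O(n√n).

Answer: O(n√n)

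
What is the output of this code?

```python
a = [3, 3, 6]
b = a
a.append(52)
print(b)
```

Key concept: basic list aliasing.
Step by step:
`a = [3, 3, 6]` → a = [3, 3, 6]
`b = a` → b = [3, 3, 6] (same object as a)
`a.append(52)` → a = [3, 3, 6, 52] (same object as b); b = [3, 3, 6, 52] (same object as a)
`print(b)` → prints [3, 3, 6, 52]

Answer: [3, 3, 6, 52]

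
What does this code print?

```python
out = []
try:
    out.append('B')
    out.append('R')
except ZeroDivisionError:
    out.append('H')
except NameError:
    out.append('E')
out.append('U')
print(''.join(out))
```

Execution trace: 'B' (try body) → 'R' (try body, no exception) → 'U' (after the try/except). Output: BRU

Answer: BRU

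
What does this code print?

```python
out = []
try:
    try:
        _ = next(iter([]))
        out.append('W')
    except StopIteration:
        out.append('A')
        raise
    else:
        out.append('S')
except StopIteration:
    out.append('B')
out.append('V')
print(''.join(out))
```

Execution trace: 'A' (inner except StopIteration) → 'B' (outer except StopIteration) → 'V' (after the try/except). Output: ABV

Answer: ABV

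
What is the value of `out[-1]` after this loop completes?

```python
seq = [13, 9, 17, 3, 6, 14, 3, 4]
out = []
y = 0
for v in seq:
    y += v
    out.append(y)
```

Cumulative sum ends at 69
`out` takes the values: [] → [13] → [13, 22] → [13, 22, 39] → [13, 22, 39, 42] → [13, 22, 39, 42, 48] → [13, 22, 39, 42, 48, 62] → [13, 22, 39, 42, 48, 62, 65] → [13, 22, 39, 42, 48, 62, 65, 69]
So `out[-1]` = 69

Answer: 69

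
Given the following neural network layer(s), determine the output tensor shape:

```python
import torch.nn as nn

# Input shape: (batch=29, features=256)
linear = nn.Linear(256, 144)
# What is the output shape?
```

Input: (29, 256) -> Output: (29, 144)

Answer: (29, 144)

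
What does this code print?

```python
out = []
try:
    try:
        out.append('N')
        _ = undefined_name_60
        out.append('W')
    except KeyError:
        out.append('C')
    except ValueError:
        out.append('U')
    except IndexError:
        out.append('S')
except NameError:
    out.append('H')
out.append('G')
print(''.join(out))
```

Execution trace: 'N' (try body) → 'H' (outer except NameError) → 'G' (after the try/except). Output: NHG

Answer: NHG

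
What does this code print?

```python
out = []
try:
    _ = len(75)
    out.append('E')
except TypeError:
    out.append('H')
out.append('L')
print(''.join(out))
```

Execution trace: 'H' (except TypeError) → 'L' (after the try/except). Output: HL

Answer: HL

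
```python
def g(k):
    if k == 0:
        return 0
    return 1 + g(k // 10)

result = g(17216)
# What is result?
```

Count of digits of 17216: 5

Answer: 5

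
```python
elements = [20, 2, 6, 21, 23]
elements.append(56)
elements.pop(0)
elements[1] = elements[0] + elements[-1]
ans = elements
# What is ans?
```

Trace:
`elements = [20, 2, 6, 21, 23]` → elements = [20, 2, 6, 21, 23]
`elements.append(56)` → elements = [20, 2, 6, 21, 23, 56]
`elements.pop(0)` → elements = [2, 6, 21, 23, 56]
`elements[1] = elements[0] + elements[-1]` → elements = [2, 58, 21, 23, 56]
`ans = elements` → ans = [2, 58, 21, 23, 56]
So ans = [2, 58, 21, 23, 56]

Answer: [2, 58, 21, 23, 56]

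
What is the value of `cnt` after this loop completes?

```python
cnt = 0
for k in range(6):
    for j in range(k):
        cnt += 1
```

Triangle number: 0+1+2+...+5
`cnt` takes the values: 0 → 1 → 2 → 3 → 4 → 5 → 6 → 7 → 8 → 9 → 10 → 11 → 12 → 13 → 14 → 15

Answer: 15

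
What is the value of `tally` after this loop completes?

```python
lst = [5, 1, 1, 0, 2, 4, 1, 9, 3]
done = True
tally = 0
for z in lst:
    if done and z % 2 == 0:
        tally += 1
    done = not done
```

Count even values at even positions
`tally` takes the values: 0 → 1

Answer: 1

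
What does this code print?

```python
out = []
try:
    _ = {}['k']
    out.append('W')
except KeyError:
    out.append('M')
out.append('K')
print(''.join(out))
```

Execution trace: 'M' (except KeyError) → 'K' (after the try/except). Output: MK

Answer: MK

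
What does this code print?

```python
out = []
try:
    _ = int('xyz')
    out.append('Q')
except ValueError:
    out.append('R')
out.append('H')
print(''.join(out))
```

Execution trace: 'R' (except ValueError) → 'H' (after the try/except). Output: RH

Answer: RH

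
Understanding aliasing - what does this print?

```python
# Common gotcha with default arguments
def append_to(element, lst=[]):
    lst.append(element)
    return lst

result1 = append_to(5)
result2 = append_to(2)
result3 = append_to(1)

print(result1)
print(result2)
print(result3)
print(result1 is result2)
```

Key concept: mutable default argument gotcha.
Step by step:
`result1 = append_to(5)` → result1 = [5]
`result2 = append_to(2)` → result1 = [5, 2] (same object as result2); result2 = [5, 2] (same object as result1)
`result3 = append_to(1)` → result1 = [5, 2, 1] (same object as result2, result3); result2 = [5, 2, 1] (same object as result1, result3); result3 = [5, 2, 1] (same object as result1, result2)
`print(result1)` → prints [5, 2, 1]
`print(result2)` → prints [5, 2, 1]
`print(result3)` → prints [5, 2, 1]
`print(result1 is result2)` → prints True

Answer:
[5, 2, 1]
[5, 2, 1]
[5, 2, 1]
True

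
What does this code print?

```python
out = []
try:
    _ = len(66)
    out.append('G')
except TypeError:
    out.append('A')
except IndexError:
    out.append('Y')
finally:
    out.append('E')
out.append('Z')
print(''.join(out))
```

Execution trace: 'A' (except TypeError) → 'E' (finally) → 'Z' (after the try/except). Output: AEZ

Answer: AEZ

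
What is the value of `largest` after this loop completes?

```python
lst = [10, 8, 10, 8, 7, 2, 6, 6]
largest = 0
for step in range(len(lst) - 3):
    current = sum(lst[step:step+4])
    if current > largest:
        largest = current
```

Max sum of 4-element window in [10, 8, 10, 8, 7, 2, 6, 6]
`largest` takes the values: 0 → 36

Answer: 36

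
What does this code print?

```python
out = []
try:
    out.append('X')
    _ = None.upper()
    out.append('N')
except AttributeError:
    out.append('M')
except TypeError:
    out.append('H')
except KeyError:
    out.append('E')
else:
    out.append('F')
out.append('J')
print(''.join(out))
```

Execution trace: 'X' (try body) → 'M' (except AttributeError) → 'J' (after the try/except). Output: XMJ

Answer: XMJ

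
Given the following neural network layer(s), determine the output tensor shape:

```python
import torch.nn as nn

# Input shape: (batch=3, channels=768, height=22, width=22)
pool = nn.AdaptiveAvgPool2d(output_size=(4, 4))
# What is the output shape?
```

Input: (3, 768, 22, 22) -> Output: (3, 768, 4, 4)

Answer: (3, 768, 4, 4)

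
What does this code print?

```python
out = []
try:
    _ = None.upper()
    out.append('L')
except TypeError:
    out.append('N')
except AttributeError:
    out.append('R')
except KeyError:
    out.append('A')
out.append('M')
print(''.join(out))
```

Execution trace: 'R' (except AttributeError) → 'M' (after the try/except). Output: RM

Answer: RM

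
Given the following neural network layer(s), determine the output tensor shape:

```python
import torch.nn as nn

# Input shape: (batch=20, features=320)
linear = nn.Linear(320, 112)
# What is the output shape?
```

Input: (20, 320) -> Output: (20, 112)

Answer: (20, 112)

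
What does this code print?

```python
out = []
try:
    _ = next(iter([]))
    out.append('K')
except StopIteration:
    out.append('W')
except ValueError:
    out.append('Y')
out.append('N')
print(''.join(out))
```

Execution trace: 'W' (except StopIteration) → 'N' (after the try/except). Output: WN

Answer: WN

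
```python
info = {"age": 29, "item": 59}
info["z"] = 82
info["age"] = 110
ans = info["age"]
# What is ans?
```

Trace:
`info = {"age": 29, "item": 59}` → info = {'age': 29, 'item': 59}
`info["z"] = 82` → info = {'age': 29, 'item': 59, 'z': 82}
`info["age"] = 110` → info = {'age': 110, 'item': 59, 'z': 82}
`ans = info["age"]` → ans = 110
So ans = 110

Answer: 110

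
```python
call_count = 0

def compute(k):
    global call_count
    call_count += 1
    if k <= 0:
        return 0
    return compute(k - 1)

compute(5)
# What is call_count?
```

Linear recursion stepping by 1: 6 calls from k=5 down to ≤0.

Answer: 6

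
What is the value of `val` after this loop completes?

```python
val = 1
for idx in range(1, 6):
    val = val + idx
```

Start at 1, add 1 through 5
`val` takes the values: 1 → 2 → 4 → 7 → 11 → 16

Answer: 16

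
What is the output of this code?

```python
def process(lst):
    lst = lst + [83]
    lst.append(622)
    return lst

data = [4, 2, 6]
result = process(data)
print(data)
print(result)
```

Key concept: rebinding parameter vs mutation.
Step by step:
`data = [4, 2, 6]` → data = [4, 2, 6]
`result = process(data)` → result = [4, 2, 6, 83, 622]
`print(data)` → prints [4, 2, 6]
`print(result)` → prints [4, 2, 6, 83, 622]

Answer:
[4, 2, 6]
[4, 2, 6, 83, 622]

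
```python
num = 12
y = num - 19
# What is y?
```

Trace:
`num = 12` → num = 12
`y = num - 19` → y = -7
So y = -7

Answer: -7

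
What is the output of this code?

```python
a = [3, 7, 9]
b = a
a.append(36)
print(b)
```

Key concept: basic list aliasing.
Step by step:
`a = [3, 7, 9]` → a = [3, 7, 9]
`b = a` → b = [3, 7, 9] (same object as a)
`a.append(36)` → a = [3, 7, 9, 36] (same object as b); b = [3, 7, 9, 36] (same object as a)
`print(b)` → prints [3, 7, 9, 36]

Answer: [3, 7, 9, 36]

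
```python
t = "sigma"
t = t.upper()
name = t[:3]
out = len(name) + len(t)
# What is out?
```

Trace:
`t = "sigma"` → t = 'sigma'
`t = t.upper()` → t = 'SIGMA'
`name = t[:3]` → name = 'SIG'
`out = len(name) + len(t)` → out = 8
So out = 8

Answer: 8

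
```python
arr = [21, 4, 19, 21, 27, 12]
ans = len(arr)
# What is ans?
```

Trace:
`arr = [21, 4, 19, 21, 27, 12]` → arr = [21, 4, 19, 21, 27, 12]
`ans = len(arr)` → ans = 6
So ans = 6

Answer: 6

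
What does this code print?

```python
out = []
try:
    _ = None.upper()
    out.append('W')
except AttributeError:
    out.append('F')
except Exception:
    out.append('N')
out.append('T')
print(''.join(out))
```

Execution trace: 'F' (except AttributeError) → 'T' (after the try/except). Output: FT

Answer: FT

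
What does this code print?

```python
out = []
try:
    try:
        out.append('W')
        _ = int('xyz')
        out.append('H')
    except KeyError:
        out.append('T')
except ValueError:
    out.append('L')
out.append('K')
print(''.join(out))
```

Execution trace: 'W' (inner try body) → 'L' (outer except ValueError) → 'K' (after the try/except). Output: WLK

Answer: WLK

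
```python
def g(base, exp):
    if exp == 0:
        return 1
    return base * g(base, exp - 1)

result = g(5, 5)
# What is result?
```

g(5, 5) = 5 * 5 * 5 * 5 * 5 = 3125

Answer: 3125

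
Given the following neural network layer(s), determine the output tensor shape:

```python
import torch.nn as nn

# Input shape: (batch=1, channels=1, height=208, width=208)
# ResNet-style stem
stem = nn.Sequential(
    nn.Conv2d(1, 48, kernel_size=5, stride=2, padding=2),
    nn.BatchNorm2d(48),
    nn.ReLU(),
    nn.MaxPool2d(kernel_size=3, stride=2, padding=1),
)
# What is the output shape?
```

Input: (1, 1, 208, 208) -> after Conv2d 5x5 stride=2: (1, 48, 104, 104) -> Output: (1, 48, 52, 52)

Answer: (1, 48, 52, 52)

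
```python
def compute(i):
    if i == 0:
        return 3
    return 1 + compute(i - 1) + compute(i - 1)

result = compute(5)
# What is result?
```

compute(i) = 1 + 2·compute(i-1), compute(0)=3. Closed form: (3+1)·2^5 - 1 = 127.

Answer: 127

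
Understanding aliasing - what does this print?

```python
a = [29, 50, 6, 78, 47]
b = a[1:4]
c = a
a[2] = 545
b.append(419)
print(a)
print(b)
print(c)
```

Key concept: slice vs alias.
Step by step:
`a = [29, 50, 6, 78, 47]` → a = [29, 50, 6, 78, 47]
`b = a[1:4]` → b = [50, 6, 78]
`c = a` → c = [29, 50, 6, 78, 47] (same object as a)
`a[2] = 545` → a = [29, 50, 545, 78, 47] (same object as c); c = [29, 50, 545, 78, 47] (same object as a)
`b.append(419)` → b = [50, 6, 78, 419]
`print(a)` → prints [29, 50, 545, 78, 47]
`print(b)` → prints [50, 6, 78, 419]
`print(c)` → prints [29, 50, 545, 78, 47]

Answer:
[29, 50, 545, 78, 47]
[50, 6, 78, 419]
[29, 50, 545, 78, 47]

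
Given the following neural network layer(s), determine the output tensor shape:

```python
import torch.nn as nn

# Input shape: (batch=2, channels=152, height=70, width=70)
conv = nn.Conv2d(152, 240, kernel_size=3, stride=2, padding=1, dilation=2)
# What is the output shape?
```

Input: (2, 152, 70, 70) -> Output: (2, 240, 34, 34)

Answer: (2, 240, 34, 34)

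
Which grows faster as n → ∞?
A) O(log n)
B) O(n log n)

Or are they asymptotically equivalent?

O(log n) vs O(n log n): Higher order terms dominate.

Answer: B) O(n log n) grows faster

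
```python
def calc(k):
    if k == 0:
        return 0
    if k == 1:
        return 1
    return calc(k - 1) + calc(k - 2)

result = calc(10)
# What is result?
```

Build up from base cases: calc(0)=0, calc(1)=1, calc(2)=1, calc(3)=2, calc(4)=3, calc(5)=5, calc(6)=8, ..., calc(10)=55

Answer: 55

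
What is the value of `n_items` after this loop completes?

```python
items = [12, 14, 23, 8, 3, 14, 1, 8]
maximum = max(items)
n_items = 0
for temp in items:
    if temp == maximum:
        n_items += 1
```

Count of max value 23 in [12, 14, 23, 8, 3, 14, 1, 8]
`n_items` takes the values: 0 → 1

Answer: 1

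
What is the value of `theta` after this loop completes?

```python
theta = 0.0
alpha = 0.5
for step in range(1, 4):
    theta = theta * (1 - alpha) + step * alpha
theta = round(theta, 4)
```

Moving average with lr=0.5
`theta` takes the values: 0.0 → 0.5 → 1.25 → 2.125

Answer: 2.125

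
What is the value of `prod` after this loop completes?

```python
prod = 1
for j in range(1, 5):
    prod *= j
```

4! = 24
`prod` takes the values: 1 → 2 → 6 → 24

Answer: 24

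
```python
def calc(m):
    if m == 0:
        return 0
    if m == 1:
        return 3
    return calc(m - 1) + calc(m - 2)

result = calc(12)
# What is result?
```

Build up from base cases: calc(0)=0, calc(1)=3, calc(2)=3, calc(3)=6, calc(4)=9, calc(5)=15, calc(6)=24, ..., calc(12)=432

Answer: 432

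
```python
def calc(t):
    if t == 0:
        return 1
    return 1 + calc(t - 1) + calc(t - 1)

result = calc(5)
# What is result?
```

calc(t) = 1 + 2·calc(t-1), calc(0)=1. Closed form: (1+1)·2^5 - 1 = 63.

Answer: 63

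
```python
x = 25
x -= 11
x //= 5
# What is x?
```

Trace:
`x = 25` → x = 25
`x -= 11` → x = 14
`x //= 5` → x = 2
So x = 2

Answer: 2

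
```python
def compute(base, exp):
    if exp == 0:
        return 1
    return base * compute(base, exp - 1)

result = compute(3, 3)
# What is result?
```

compute(3, 3) = 3 * 3 * 3 = 27

Answer: 27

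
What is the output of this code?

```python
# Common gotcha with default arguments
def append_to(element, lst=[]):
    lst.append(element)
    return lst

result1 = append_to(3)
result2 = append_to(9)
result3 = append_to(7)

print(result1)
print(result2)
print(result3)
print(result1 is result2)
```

Key concept: mutable default argument gotcha.
Step by step:
`result1 = append_to(3)` → result1 = [3]
`result2 = append_to(9)` → result1 = [3, 9] (same object as result2); result2 = [3, 9] (same object as result1)
`result3 = append_to(7)` → result1 = [3, 9, 7] (same object as result2, result3); result2 = [3, 9, 7] (same object as result1, result3); result3 = [3, 9, 7] (same object as result1, result2)
`print(result1)` → prints [3, 9, 7]
`print(result2)` → prints [3, 9, 7]
`print(result3)` → prints [3, 9, 7]
`print(result1 is result2)` → prints True

Answer:
[3, 9, 7]
[3, 9, 7]
[3, 9, 7]
True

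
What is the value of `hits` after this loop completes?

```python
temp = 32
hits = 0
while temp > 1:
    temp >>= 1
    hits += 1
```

Count right shifts until 1
`hits` takes the values: 0 → 1 → 2 → 3 → 4 → 5

Answer: 5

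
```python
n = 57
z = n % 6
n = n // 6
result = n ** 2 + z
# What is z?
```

Trace:
`n = 57` → n = 57
`z = n % 6` → z = 3
`n = n // 6` → n = 9
`result = n ** 2 + z` → result = 84
So z = 3

Answer: 3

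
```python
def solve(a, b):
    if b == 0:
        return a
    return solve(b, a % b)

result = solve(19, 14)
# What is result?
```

solve(19, 14) -> solve(14, 5) -> solve(5, 4) -> solve(4, 1) -> solve(1, 0) -> 1

Answer: 1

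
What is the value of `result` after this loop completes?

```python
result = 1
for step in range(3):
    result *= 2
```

2^3 = 8
`result` takes the values: 1 → 2 → 4 → 8

Answer: 8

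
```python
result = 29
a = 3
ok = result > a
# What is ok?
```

Trace:
`result = 29` → result = 29
`a = 3` → a = 3
`ok = result > a` → ok = True
So ok = True

Answer: True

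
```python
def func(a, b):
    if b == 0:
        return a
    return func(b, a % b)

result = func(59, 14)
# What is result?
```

func(59, 14) -> func(14, 3) -> func(3, 2) -> func(2, 1) -> func(1, 0) -> 1

Answer: 1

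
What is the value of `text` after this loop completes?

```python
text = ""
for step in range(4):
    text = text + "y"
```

Repeat 'y' 4 times
`text` takes the values: "" → "y" → "yy" → "yyy" → "yyyy"

Answer: "yyyy"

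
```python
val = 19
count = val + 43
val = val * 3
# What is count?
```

Trace:
`val = 19` → val = 19
`count = val + 43` → count = 62
`val = val * 3` → val = 57
So count = 62

Answer: 62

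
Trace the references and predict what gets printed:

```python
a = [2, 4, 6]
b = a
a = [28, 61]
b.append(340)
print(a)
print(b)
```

Key concept: rebinding vs mutation: a is rebound to a new list, b still points at the original.
Step by step:
`a = [2, 4, 6]` → a = [2, 4, 6]
`b = a` → b = [2, 4, 6] (same object as a)
`a = [28, 61]` → a = [28, 61]
`b.append(340)` → b = [2, 4, 6, 340]
`print(a)` → prints [28, 61]
`print(b)` → prints [2, 4, 6, 340]

Answer:
[28, 61]
[2, 4, 6, 340]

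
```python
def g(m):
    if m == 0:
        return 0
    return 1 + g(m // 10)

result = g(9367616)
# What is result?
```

Count of digits of 9367616: 7

Answer: 7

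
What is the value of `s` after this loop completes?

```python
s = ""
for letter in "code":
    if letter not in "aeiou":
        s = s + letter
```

Remove vowels from 'code'
`s` takes the values: "" → "c" → "cd"

Answer: "cd"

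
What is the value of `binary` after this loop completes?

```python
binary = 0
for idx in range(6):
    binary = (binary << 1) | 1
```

Build 6 consecutive 1-bits: 0b111111
`binary` takes the values: 0 → 1 → 3 → 7 → 15 → 31 → 63

Answer: 63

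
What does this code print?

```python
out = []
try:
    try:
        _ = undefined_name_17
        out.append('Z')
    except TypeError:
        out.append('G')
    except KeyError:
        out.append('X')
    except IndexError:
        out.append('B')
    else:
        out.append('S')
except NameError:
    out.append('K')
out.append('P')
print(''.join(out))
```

Execution trace: 'K' (outer except NameError) → 'P' (after the try/except). Output: KP

Answer: KP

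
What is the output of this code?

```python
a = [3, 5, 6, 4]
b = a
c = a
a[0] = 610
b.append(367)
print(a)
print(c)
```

Key concept: multiple aliases.
Step by step:
`a = [3, 5, 6, 4]` → a = [3, 5, 6, 4]
`b = a` → b = [3, 5, 6, 4] (same object as a)
`c = a` → c = [3, 5, 6, 4] (same object as a, b)
`a[0] = 610` → a = [610, 5, 6, 4] (same object as b, c); b = [610, 5, 6, 4] (same object as a, c); c = [610, 5, 6, 4] (same object as a, b)
`b.append(367)` → a = [610, 5, 6, 4, 367] (same object as b, c); b = [610, 5, 6, 4, 367] (same object as a, c); c = [610, 5, 6, 4, 367] (same object as a, b)
`print(a)` → prints [610, 5, 6, 4, 367]
`print(c)` → prints [610, 5, 6, 4, 367]

Answer:
[610, 5, 6, 4, 367]
[610, 5, 6, 4, 367]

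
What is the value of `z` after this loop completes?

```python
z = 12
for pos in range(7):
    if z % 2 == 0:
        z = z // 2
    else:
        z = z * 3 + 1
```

Collatz-style transformation from 12
`z` takes the values: 12 → 6 → 3 → 10 → 5 → 16 → 8 → 4

Answer: 4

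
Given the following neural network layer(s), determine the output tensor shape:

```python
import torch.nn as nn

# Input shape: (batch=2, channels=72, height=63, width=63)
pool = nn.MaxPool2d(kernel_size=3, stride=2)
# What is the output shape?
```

Input: (2, 72, 63, 63) -> Output: (2, 72, 31, 31)

Answer: (2, 72, 31, 31)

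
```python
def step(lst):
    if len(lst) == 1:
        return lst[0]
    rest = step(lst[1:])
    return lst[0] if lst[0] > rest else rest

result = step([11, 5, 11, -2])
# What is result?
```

Recursive max over [11, 5, 11, -2] = 11

Answer: 11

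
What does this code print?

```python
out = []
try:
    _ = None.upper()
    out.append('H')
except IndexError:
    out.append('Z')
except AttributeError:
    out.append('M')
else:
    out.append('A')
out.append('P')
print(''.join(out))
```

Execution trace: 'M' (except AttributeError) → 'P' (after the try/except). Output: MP

Answer: MP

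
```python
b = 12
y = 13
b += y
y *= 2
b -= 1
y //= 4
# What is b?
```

Trace:
`b = 12` → b = 12
`y = 13` → y = 13
`b += y` → b = 25
`y *= 2` → y = 26
`b -= 1` → b = 24
`y //= 4` → y = 6
So b = 24

Answer: 24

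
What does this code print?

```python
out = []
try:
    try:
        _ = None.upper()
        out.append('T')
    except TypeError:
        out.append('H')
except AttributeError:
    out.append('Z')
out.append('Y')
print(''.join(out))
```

Execution trace: 'Z' (outer except AttributeError) → 'Y' (after the try/except). Output: ZY

Answer: ZY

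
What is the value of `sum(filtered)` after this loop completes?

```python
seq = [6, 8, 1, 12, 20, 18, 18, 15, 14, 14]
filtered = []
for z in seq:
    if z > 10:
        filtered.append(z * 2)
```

Sum of doubled values > 10
`filtered` takes the values: [] → [24] → [24, 40] → [24, 40, 36] → [24, 40, 36, 36] → [24, 40, 36, 36, 30] → [24, 40, 36, 36, 30, 28] → [24, 40, 36, 36, 30, 28, 28]
So `sum(filtered)` = 222

Answer: 222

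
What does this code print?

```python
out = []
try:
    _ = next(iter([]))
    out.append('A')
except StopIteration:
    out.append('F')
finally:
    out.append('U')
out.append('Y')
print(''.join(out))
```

Execution trace: 'F' (except StopIteration) → 'U' (finally) → 'Y' (after the try/except). Output: FUY

Answer: FUY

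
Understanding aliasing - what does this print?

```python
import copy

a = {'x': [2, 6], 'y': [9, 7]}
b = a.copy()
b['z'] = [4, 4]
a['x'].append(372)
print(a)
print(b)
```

Key concept: shallow copy of dict with mutable values.
Step by step:
`a = {'x': [2, 6], 'y': [9, 7]}` → a = {'x': [2, 6], 'y': [9, 7]}
`b = a.copy()` → b = {'x': [2, 6], 'y': [9, 7]}
`b['z'] = [4, 4]` → b = {'x': [2, 6], 'y': [9, 7], 'z': [4, 4]}
`a['x'].append(372)` → a = {'x': [2, 6, 372], 'y': [9, 7]}; b = {'x': [2, 6, 372], 'y': [9, 7], 'z': [4, 4]}
`print(a)` → prints {'x': [2, 6, 372], 'y': [9, 7]}
`print(b)` → prints {'x': [2, 6, 372], 'y': [9, 7], 'z': [4, 4]}

Answer:
{'x': [2, 6, 372], 'y': [9, 7]}
{'x': [2, 6, 372], 'y': [9, 7], 'z': [4, 4]}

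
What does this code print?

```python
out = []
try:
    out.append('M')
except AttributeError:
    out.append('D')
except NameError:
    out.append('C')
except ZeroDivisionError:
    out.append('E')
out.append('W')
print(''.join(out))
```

Execution trace: 'M' (try body, no exception) → 'W' (after the try/except). Output: MW

Answer: MW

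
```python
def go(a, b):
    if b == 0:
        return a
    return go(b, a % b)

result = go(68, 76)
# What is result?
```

go(68, 76) -> go(76, 68) -> go(68, 8) -> go(8, 4) -> go(4, 0) -> 4

Answer: 4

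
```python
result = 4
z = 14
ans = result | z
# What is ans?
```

Trace:
`result = 4` → result = 4
`z = 14` → z = 14
`ans = result | z` → ans = 14
So ans = 14

Answer: 14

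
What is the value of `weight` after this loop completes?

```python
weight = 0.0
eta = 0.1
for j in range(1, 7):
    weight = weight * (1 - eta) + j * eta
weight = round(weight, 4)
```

Moving average with lr=0.1
`weight` takes the values: 0.0 → 0.1 → 0.29 → 0.561 → 0.9049 → 1.31441 → 1.782969 → 1.783

Answer: 1.783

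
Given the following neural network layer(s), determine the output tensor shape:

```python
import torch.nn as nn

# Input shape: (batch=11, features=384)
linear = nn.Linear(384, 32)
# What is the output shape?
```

Input: (11, 384) -> Output: (11, 32)

Answer: (11, 32)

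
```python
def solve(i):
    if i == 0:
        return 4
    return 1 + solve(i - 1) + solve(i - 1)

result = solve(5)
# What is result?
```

solve(i) = 1 + 2·solve(i-1), solve(0)=4. Closed form: (4+1)·2^5 - 1 = 159.

Answer: 159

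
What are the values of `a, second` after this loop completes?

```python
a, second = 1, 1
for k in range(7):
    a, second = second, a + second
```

Fibonacci: after 7 iterations
`a, second` takes the values: (1, 1) → (1, 2) → (2, 3) → (3, 5) → (5, 8) → (8, 13) → (13, 21) → (21, 34)

Answer: 21, 34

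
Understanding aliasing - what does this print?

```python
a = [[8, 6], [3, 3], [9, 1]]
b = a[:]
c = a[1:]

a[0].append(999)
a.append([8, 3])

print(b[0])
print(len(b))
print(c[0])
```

Key concept: slice with nested mutation.
Step by step:
`a = [[8, 6], [3, 3], [9, 1]]` → a = [[8, 6], [3, 3], [9, 1]]
`b = a[:]` → b = [[8, 6], [3, 3], [9, 1]]
`c = a[1:]` → c = [[3, 3], [9, 1]]
`a[0].append(999)` → a = [[8, 6, 999], [3, 3], [9, 1]]; b = [[8, 6, 999], [3, 3], [9, 1]]
`a.append([8, 3])` → a = [[8, 6, 999], [3, 3], [9, 1], [8, 3]]
`print(b[0])` → prints [8, 6, 999]
`print(len(b))` → prints 3
`print(c[0])` → prints [3, 3]

Answer:
[8, 6, 999]
3
[3, 3]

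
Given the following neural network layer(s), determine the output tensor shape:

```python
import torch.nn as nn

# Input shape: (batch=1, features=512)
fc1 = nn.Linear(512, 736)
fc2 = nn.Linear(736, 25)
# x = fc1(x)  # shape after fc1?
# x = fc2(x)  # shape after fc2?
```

Input: (1, 512) -> after fc1: (1, 736) -> Output: (1, 25)

Answer: (1, 25)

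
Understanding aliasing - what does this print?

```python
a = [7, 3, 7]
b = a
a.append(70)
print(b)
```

Key concept: basic list aliasing.
Step by step:
`a = [7, 3, 7]` → a = [7, 3, 7]
`b = a` → b = [7, 3, 7] (same object as a)
`a.append(70)` → a = [7, 3, 7, 70] (same object as b); b = [7, 3, 7, 70] (same object as a)
`print(b)` → prints [7, 3, 7, 70]

Answer: [7, 3, 7, 70]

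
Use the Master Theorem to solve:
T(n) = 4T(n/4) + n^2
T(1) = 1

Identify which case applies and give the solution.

a=4, b=4, f(n)=n^2. log_4(4) = 1. Since c=2 > 1 and the regularity condition holds (4(n/4)^2 = (4/4^2)n^2 with 4/4^2 < 1), Case 3 applies: T(n) = Θ(f(n)) = O(n^2).

Answer: O(n^2) - Case 3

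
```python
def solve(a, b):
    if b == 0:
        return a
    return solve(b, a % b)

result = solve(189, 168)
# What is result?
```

solve(189, 168) -> solve(168, 21) -> solve(21, 0) -> 21

Answer: 21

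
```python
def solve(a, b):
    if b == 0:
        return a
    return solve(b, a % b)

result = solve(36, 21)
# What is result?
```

solve(36, 21) -> solve(21, 15) -> solve(15, 6) -> solve(6, 3) -> solve(3, 0) -> 3

Answer: 3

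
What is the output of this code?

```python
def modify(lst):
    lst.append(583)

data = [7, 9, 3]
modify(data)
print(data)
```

Key concept: function modifies passed list.
Step by step:
`data = [7, 9, 3]` → data = [7, 9, 3]
`modify(data)` → data = [7, 9, 3, 583]
`print(data)` → prints [7, 9, 3, 583]

Answer: [7, 9, 3, 583]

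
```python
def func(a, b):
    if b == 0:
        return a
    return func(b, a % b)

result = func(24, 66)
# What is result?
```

func(24, 66) -> func(66, 24) -> func(24, 18) -> func(18, 6) -> func(6, 0) -> 6

Answer: 6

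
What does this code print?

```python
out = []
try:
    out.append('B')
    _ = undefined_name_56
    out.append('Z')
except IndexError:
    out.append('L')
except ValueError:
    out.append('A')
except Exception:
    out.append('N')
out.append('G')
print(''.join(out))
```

Execution trace: 'B' (try body) → 'N' (except Exception) → 'G' (after the try/except). Output: BNG

Answer: BNG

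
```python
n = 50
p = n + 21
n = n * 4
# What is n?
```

Trace:
`n = 50` → n = 50
`p = n + 21` → p = 71
`n = n * 4` → n = 200
So n = 200

Answer: 200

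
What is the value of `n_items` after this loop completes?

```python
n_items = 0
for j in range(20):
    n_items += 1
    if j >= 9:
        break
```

Loop breaks when j reaches 9, n_items is 10
`n_items` takes the values: 0 → 1 → 2 → 3 → 4 → 5 → 6 → 7 → 8 → 9 → 10

Answer: 10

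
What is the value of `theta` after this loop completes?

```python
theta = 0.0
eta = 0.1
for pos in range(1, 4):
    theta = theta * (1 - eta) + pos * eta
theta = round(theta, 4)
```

Moving average with lr=0.1
`theta` takes the values: 0.0 → 0.1 → 0.29 → 0.561

Answer: 0.561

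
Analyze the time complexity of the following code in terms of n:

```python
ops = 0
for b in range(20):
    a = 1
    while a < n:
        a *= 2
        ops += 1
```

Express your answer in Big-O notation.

Each loop level contributes: 1 × log n. Multiplying the contributions gives O(log n).

Answer: O(log n)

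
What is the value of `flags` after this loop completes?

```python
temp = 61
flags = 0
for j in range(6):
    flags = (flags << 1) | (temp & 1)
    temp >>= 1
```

Reverse lowest 6 bits of 61
`flags` takes the values: 0 → 1 → 2 → 5 → 11 → 23 → 47

Answer: 47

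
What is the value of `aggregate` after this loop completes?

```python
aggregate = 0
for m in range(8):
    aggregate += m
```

Sum of 0 to 7 = 28
`aggregate` takes the values: 0 → 1 → 3 → 6 → 10 → 15 → 21 → 28

Answer: 28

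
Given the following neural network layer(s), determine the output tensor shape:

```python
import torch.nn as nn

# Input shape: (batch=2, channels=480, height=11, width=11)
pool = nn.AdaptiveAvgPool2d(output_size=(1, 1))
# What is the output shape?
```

Input: (2, 480, 11, 11) -> Output: (2, 480, 1, 1)

Answer: (2, 480, 1, 1)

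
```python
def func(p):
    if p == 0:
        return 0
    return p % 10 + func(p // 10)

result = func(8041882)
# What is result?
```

Sum of digits of 8041882: 2 + 8 + 8 + 1 + 4 + 0 + 8 = 31

Answer: 31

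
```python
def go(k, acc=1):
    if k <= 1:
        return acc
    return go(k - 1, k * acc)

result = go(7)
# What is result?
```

Accumulator trace (n, acc): (7, 1) -> (6, 7) -> (5, 42) -> (4, 210) -> (3, 840) -> (2, 2520) -> (1, 5040) -> return 5040

Answer: 5040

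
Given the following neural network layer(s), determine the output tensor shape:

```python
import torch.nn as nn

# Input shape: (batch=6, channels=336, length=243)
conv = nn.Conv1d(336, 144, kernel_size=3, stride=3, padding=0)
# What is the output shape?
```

Input: (6, 336, 243) -> Output: (6, 144, 81)

Answer: (6, 144, 81)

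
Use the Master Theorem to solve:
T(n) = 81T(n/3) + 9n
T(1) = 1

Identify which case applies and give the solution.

a=81, b=3, f(n)=9n. log_3(81) = 4. Since c=1 < 4, Case 1 applies: T(n) = Θ(n^log_b(a)) = O(n^4).

Answer: O(n^4) - Case 1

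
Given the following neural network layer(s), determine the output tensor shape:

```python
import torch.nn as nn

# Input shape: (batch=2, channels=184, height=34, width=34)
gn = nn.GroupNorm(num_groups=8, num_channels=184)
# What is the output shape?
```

Input: (2, 184, 34, 34) -> Output: (2, 184, 34, 34)

Answer: (2, 184, 34, 34)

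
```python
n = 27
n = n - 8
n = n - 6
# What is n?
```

Trace:
`n = 27` → n = 27
`n = n - 8` → n = 19
`n = n - 6` → n = 13
So n = 13

Answer: 13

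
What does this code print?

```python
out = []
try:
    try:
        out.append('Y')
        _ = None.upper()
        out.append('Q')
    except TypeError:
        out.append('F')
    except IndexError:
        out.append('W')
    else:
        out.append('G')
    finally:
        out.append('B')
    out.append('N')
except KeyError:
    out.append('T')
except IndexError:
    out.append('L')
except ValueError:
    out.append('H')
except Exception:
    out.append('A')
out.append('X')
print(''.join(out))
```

Execution trace: 'Y' (inner try body) → 'B' (inner finally) → 'A' (except Exception) → 'X' (after the try/except). Output: YBAX

Answer: YBAX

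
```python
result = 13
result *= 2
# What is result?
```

Trace:
`result = 13` → result = 13
`result *= 2` → result = 26
So result = 26

Answer: 26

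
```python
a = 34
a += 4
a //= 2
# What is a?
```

Trace:
`a = 34` → a = 34
`a += 4` → a = 38
`a //= 2` → a = 19
So a = 19

Answer: 19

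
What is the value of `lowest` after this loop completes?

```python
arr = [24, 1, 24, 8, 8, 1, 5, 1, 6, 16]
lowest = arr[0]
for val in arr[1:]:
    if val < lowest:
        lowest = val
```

Minimum of [24, 1, 24, 8, 8, 1, 5, 1, 6, 16]
`lowest` takes the values: 24 → 1

Answer: 1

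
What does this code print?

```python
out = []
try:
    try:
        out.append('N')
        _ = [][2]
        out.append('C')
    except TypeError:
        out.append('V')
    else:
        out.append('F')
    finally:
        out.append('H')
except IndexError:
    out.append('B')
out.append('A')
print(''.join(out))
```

Execution trace: 'N' (try body) → 'H' (finally) → 'B' (outer except IndexError) → 'A' (after the try/except). Output: NHBA

Answer: NHBA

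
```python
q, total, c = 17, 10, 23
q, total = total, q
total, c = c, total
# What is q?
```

Trace:
`q, total, c = 17, 10, 23` → q = 17; total = 10; c = 23
`q, total = total, q` → q = 10; total = 17
`total, c = c, total` → total = 23; c = 17
So q = 10

Answer: 10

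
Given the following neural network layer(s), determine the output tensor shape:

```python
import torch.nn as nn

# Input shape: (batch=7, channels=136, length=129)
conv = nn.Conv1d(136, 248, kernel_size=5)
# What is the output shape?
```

Input: (7, 136, 129) -> Output: (7, 248, 125)

Answer: (7, 248, 125)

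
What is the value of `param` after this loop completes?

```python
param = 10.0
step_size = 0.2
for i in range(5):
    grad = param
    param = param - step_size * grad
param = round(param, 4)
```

Gradient descent: w = 10.0 * (1 - 0.2)^5
`param` takes the values: 10.0 → 8.0 → 6.4 → 5.12 → 4.096 → 3.2768

Answer: 3.2768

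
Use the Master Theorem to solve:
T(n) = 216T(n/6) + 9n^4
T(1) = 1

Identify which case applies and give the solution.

a=216, b=6, f(n)=9n^4. log_6(216) = 3. Since c=4 > 3 and the regularity condition holds (216(n/6)^4 = (216/6^4)n^4 with 216/6^4 < 1), Case 3 applies: T(n) = Θ(f(n)) = O(n^4).

Answer: O(n^4) - Case 3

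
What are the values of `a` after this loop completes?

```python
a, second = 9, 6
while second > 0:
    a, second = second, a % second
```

GCD of 9 and 6
`a` takes the values: 9 → 6 → 3

Answer: 3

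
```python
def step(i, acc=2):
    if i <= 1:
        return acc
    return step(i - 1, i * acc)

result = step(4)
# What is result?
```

Accumulator trace (n, acc): (4, 2) -> (3, 8) -> (2, 24) -> (1, 48) -> return 48

Answer: 48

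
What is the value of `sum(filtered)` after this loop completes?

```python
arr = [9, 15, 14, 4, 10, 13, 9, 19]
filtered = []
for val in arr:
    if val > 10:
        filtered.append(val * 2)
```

Sum of doubled values > 10
`filtered` takes the values: [] → [30] → [30, 28] → [30, 28, 26] → [30, 28, 26, 38]
So `sum(filtered)` = 122

Answer: 122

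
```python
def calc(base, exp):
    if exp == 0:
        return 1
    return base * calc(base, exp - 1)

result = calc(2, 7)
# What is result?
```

calc(2, 7) = 2 * 2 * 2 * 2 * 2 * 2 * 2 = 128

Answer: 128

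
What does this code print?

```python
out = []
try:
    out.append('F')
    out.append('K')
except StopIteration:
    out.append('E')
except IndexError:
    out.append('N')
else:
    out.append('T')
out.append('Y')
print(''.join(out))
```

Execution trace: 'F' (try body) → 'K' (try body, no exception) → 'T' (else) → 'Y' (after the try/except). Output: FKTY

Answer: FKTY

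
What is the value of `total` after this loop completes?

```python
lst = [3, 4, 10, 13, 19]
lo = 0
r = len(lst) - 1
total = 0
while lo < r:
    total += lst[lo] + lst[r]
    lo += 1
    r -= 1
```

Sum of pairs from ends
`total` takes the values: 0 → 22 → 39

Answer: 39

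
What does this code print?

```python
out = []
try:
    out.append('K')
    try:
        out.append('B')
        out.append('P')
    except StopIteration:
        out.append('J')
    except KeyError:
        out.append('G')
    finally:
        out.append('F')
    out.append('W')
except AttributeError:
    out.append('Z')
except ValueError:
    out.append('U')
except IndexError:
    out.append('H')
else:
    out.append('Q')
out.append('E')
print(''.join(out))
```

Execution trace: 'K' (try body) → 'B' (inner try body) → 'P' (inner try body, no exception) → 'F' (inner finally) → 'W' (try body, no exception) → 'Q' (else) → 'E' (after the try/except). Output: KBPFWQE

Answer: KBPFWQE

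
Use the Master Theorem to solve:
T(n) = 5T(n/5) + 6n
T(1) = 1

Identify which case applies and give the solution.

a=5, b=5, f(n)=6n. log_5(5) = 1. Since c=1 = 1, Case 2 applies: T(n) = Θ(n^log_b(a) · log n) = O(n log n).

Answer: O(n log n) - Case 2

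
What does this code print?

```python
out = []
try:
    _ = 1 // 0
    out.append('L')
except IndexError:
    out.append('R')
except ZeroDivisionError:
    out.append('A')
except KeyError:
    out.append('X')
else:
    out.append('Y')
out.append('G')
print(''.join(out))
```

Execution trace: 'A' (except ZeroDivisionError) → 'G' (after the try/except). Output: AG

Answer: AG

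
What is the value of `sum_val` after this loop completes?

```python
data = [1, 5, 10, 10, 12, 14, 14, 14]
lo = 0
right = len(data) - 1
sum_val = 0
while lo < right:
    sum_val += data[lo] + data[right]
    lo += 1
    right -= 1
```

Sum of pairs from ends
`sum_val` takes the values: 0 → 15 → 34 → 58 → 80

Answer: 80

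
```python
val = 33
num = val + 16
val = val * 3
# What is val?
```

Trace:
`val = 33` → val = 33
`num = val + 16` → num = 49
`val = val * 3` → val = 99
So val = 99

Answer: 99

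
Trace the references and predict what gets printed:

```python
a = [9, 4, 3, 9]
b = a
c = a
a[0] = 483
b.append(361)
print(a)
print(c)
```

Key concept: multiple aliases.
Step by step:
`a = [9, 4, 3, 9]` → a = [9, 4, 3, 9]
`b = a` → b = [9, 4, 3, 9] (same object as a)
`c = a` → c = [9, 4, 3, 9] (same object as a, b)
`a[0] = 483` → a = [483, 4, 3, 9] (same object as b, c); b = [483, 4, 3, 9] (same object as a, c); c = [483, 4, 3, 9] (same object as a, b)
`b.append(361)` → a = [483, 4, 3, 9, 361] (same object as b, c); b = [483, 4, 3, 9, 361] (same object as a, c); c = [483, 4, 3, 9, 361] (same object as a, b)
`print(a)` → prints [483, 4, 3, 9, 361]
`print(c)` → prints [483, 4, 3, 9, 361]

Answer:
[483, 4, 3, 9, 361]
[483, 4, 3, 9, 361]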